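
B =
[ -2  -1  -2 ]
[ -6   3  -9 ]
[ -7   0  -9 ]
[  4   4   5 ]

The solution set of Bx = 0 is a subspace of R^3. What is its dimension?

Row reduce to echelon form.
R2 ← R2 − (3)·R1: [0, 6, -3]
R3 ← R3 − (7/2)·R1: [0, 7/2, -2]
R4 ← R4 + (2)·R1: [0, 2, 1]
R3 ← R3 − (7/12)·R2: [0, 0, -1/4]
R4 ← R4 − (1/3)·R2: [0, 0, 2]
R4 ← R4 + (8)·R3: [0, 0, 0]
3 nonzero rows, so rank(B) = 3.
B has 3 columns; by rank–nullity, nullity = 3 − 3 = 0.

0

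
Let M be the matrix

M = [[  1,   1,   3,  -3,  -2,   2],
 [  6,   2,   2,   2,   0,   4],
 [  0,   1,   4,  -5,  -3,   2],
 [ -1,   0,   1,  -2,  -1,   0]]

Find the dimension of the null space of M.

Row reduce to echelon form.
R2 ← R2 − (6)·R1: [0, -4, -16, 20, 12, -8]
R4 ← R4 + R1: [0, 1, 4, -5, -3, 2]
R3 ← R3 + (1/4)·R2: [0, 0, 0, 0, 0, 0]
R4 ← R4 + (1/4)·R2: [0, 0, 0, 0, 0, 0]
2 nonzero rows, so rank(M) = 2.
M has 6 columns; by rank–nullity, nullity = 6 − 2 = 4.

4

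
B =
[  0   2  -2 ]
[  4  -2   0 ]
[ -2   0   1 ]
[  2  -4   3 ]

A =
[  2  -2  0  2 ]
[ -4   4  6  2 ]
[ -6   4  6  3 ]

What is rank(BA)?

First compute BA:
[[  4,   0,   0,  -2],
 [ 16, -16, -12,   4],
 [-10,   8,   6,  -1],
 [  2,  -8,  -6,   5]]
Now row reduce the product.
R2 ← R2 − (4)·R1: [0, -16, -12, 12]
R3 ← R3 + (5/2)·R1: [0, 8, 6, -6]
R4 ← R4 − (1/2)·R1: [0, -8, -6, 6]
R3 ← R3 + (1/2)·R2: [0, 0, 0, 0]
R4 ← R4 − (1/2)·R2: [0, 0, 0, 0]
2 nonzero rows, so rank(BA) = 2.

2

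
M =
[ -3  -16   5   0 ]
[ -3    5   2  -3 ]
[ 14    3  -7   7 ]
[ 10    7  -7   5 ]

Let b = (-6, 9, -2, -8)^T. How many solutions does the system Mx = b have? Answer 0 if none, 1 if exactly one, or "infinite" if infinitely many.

0

Row reduce the augmented matrix [M | b].
R2 ← R2 − R1: [0, 21, -3, -3, 15]
R3 ← R3 + (14/3)·R1: [0, -215/3, 49/3, 7, -30]
R4 ← R4 + (10/3)·R1: [0, -139/3, 29/3, 5, -28]
R3 ← R3 + (215/63)·R2: [0, 0, 128/21, -68/21, 445/21]
R4 ← R4 + (139/63)·R2: [0, 0, 64/21, -34/21, 107/21]
R4 ← R4 − (1/2)·R3: [0, 0, 0, 0, -11/2]
The echelon form has 4 nonzero rows; the last pivot sits in the augmented column, so rank(M) = 3 but rank([M|b]) = 4.
Since the ranks differ, the system is inconsistent.
It has no solutions.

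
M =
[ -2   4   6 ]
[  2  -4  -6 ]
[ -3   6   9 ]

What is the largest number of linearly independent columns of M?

1

Row reduce to echelon form.
R2 ← R2 + R1: [0, 0, 0]
R3 ← R3 − (3/2)·R1: [0, 0, 0]
Echelon form has 1 nonzero row, so rank(M) = 1.
The rank gives the maximum number of linearly independent columns: 1.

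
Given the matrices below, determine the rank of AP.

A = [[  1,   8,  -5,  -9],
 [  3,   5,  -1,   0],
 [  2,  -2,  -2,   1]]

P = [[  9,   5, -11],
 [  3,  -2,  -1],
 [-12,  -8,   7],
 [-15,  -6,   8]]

First compute AP:
[[228,  83, -126],
 [ 54,  13, -45],
 [ 21,  24, -26]]
Now row reduce the product.
R2 ← R2 − (9/38)·R1: [0, -253/38, -288/19]
R3 ← R3 − (7/76)·R1: [0, 1243/76, -547/38]
R3 ← R3 + (113/46)·R2: [0, 0, -2375/46]
3 nonzero rows, so rank(AP) = 3.

3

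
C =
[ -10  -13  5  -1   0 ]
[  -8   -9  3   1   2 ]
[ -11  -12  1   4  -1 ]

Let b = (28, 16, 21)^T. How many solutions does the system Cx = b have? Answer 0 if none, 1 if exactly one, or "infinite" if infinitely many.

Row reduce the augmented matrix [C | b].
R2 ← R2 − (4/5)·R1: [0, 7/5, -1, 9/5, 2, -32/5]
R3 ← R3 − (11/10)·R1: [0, 23/10, -9/2, 51/10, -1, -49/5]
R3 ← R3 − (23/14)·R2: [0, 0, -20/7, 15/7, -30/7, 5/7]
The echelon form has 3 nonzero rows, and every pivot lies in the first 5 columns, so rank(C) = rank([C|b]) = 3.
The system is consistent.
rank = 3 < 5 unknowns, so there are infinitely many solutions.

infinite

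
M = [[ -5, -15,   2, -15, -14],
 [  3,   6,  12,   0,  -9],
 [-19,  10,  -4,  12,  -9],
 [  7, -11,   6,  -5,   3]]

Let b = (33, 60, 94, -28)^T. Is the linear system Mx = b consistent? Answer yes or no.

yes

Row reduce the augmented matrix [M | b].
R2 ← R2 + (3/5)·R1: [0, -3, 66/5, -9, -87/5, 399/5]
R3 ← R3 − (19/5)·R1: [0, 67, -58/5, 69, 221/5, -157/5]
R4 ← R4 + (7/5)·R1: [0, -32, 44/5, -26, -83/5, 91/5]
R3 ← R3 + (67/3)·R2: [0, 0, 1416/5, -132, -1722/5, 8754/5]
R4 ← R4 − (32/3)·R2: [0, 0, -132, 70, 169, -833]
R4 ← R4 + (55/118)·R3: [0, 0, 0, 500/59, 500/59, -1000/59]
The echelon form has 4 nonzero rows, and every pivot lies in the first 5 columns, so rank(M) = rank([M|b]) = 4.
The system is consistent.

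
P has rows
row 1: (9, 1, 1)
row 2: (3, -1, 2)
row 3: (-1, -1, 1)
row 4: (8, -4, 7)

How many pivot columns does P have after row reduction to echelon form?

2

Row reduce to echelon form.
R2 ← R2 − (1/3)·R1: [0, -4/3, 5/3]
R3 ← R3 + (1/9)·R1: [0, -8/9, 10/9]
R4 ← R4 − (8/9)·R1: [0, -44/9, 55/9]
R3 ← R3 − (2/3)·R2: [0, 0, 0]
R4 ← R4 − (11/3)·R2: [0, 0, 0]
Echelon form has 2 nonzero rows, so rank(P) = 2.
Each nonzero row contributes one pivot column: 2 pivot columns.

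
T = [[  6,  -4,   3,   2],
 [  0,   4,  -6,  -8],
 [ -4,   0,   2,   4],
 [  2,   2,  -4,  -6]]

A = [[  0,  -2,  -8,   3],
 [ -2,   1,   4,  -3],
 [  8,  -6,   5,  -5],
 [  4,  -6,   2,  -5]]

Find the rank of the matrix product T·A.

2

First compute TA:
[[ 40, -46, -45,   5],
 [-88,  88, -30,  58],
 [ 32, -28,  50, -42],
 [-60,  58, -40,  50]]
Now row reduce the product.
R2 ← R2 + (11/5)·R1: [0, -66/5, -129, 69]
R3 ← R3 − (4/5)·R1: [0, 44/5, 86, -46]
R4 ← R4 + (3/2)·R1: [0, -11, -215/2, 115/2]
R3 ← R3 + (2/3)·R2: [0, 0, 0, 0]
R4 ← R4 − (5/6)·R2: [0, 0, 0, 0]
2 nonzero rows, so rank(TA) = 2.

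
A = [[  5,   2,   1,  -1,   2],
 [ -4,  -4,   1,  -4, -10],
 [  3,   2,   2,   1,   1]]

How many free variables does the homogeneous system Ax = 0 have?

Row reduce to echelon form.
R2 ← R2 + (4/5)·R1: [0, -12/5, 9/5, -24/5, -42/5]
R3 ← R3 − (3/5)·R1: [0, 4/5, 7/5, 8/5, -1/5]
R3 ← R3 + (1/3)·R2: [0, 0, 2, 0, -3]
3 nonzero rows, so rank(A) = 3.
A has 5 columns; by rank–nullity, nullity = 5 − 3 = 2.

2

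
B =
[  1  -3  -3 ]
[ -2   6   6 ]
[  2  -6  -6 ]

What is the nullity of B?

Row reduce to echelon form.
R2 ← R2 + (2)·R1: [0, 0, 0]
R3 ← R3 − (2)·R1: [0, 0, 0]
1 nonzero row, so rank(B) = 1.
B has 3 columns; by rank–nullity, nullity = 3 − 1 = 2.

2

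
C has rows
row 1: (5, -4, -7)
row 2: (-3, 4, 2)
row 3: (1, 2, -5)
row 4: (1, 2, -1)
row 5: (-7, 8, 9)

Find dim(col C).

3

Row reduce to echelon form.
R2 ← R2 + (3/5)·R1: [0, 8/5, -11/5]
R3 ← R3 − (1/5)·R1: [0, 14/5, -18/5]
R4 ← R4 − (1/5)·R1: [0, 14/5, 2/5]
R5 ← R5 + (7/5)·R1: [0, 12/5, -4/5]
R3 ← R3 − (7/4)·R2: [0, 0, 1/4]
R4 ← R4 − (7/4)·R2: [0, 0, 17/4]
R5 ← R5 − (3/2)·R2: [0, 0, 5/2]
R4 ← R4 − (17)·R3: [0, 0, 0]
R5 ← R5 − (10)·R3: [0, 0, 0]
Echelon form has 3 nonzero rows, so rank(C) = 3.
The column space has dimension equal to the rank: 3.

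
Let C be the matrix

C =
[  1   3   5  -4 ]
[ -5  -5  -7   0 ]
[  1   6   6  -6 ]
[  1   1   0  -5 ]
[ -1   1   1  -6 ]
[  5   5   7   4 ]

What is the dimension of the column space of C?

Row reduce to echelon form.
R2 ← R2 + (5)·R1: [0, 10, 18, -20]
R3 ← R3 − R1: [0, 3, 1, -2]
R4 ← R4 − R1: [0, -2, -5, -1]
R5 ← R5 + R1: [0, 4, 6, -10]
R6 ← R6 − (5)·R1: [0, -10, -18, 24]
R3 ← R3 − (3/10)·R2: [0, 0, -22/5, 4]
R4 ← R4 + (1/5)·R2: [0, 0, -7/5, -5]
R5 ← R5 − (2/5)·R2: [0, 0, -6/5, -2]
R6 ← R6 + R2: [0, 0, 0, 4]
R4 ← R4 − (7/22)·R3: [0, 0, 0, -69/11]
R5 ← R5 − (3/11)·R3: [0, 0, 0, -34/11]
R5 ← R5 − (34/69)·R4: [0, 0, 0, 0]
R6 ← R6 + (44/69)·R4: [0, 0, 0, 0]
Echelon form has 4 nonzero rows, so rank(C) = 4.
The column space has dimension equal to the rank: 4.

4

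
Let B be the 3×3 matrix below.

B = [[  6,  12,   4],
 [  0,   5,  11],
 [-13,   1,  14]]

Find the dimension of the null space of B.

0

Row reduce to echelon form.
R3 ← R3 + (13/6)·R1: [0, 27, 68/3]
R3 ← R3 − (27/5)·R2: [0, 0, -551/15]
3 nonzero rows, so rank(B) = 3.
B has 3 columns; by rank–nullity, nullity = 3 − 3 = 0.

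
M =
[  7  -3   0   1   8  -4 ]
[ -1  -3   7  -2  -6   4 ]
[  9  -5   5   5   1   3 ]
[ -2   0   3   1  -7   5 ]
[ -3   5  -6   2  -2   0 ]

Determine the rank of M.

Row reduce to echelon form.
R2 ← R2 + (1/7)·R1: [0, -24/7, 7, -13/7, -34/7, 24/7]
R3 ← R3 − (9/7)·R1: [0, -8/7, 5, 26/7, -65/7, 57/7]
R4 ← R4 + (2/7)·R1: [0, -6/7, 3, 9/7, -33/7, 27/7]
R5 ← R5 + (3/7)·R1: [0, 26/7, -6, 17/7, 10/7, -12/7]
R3 ← R3 − (1/3)·R2: [0, 0, 8/3, 13/3, -23/3, 7]
R4 ← R4 − (1/4)·R2: [0, 0, 5/4, 7/4, -7/2, 3]
R5 ← R5 + (13/12)·R2: [0, 0, 19/12, 5/12, -23/6, 2]
R4 ← R4 − (15/32)·R3: [0, 0, 0, -9/32, 3/32, -9/32]
R5 ← R5 − (19/32)·R3: [0, 0, 0, -69/32, 23/32, -69/32]
R5 ← R5 − (23/3)·R4: [0, 0, 0, 0, 0, 0]
Echelon form has 4 nonzero rows, so rank(M) = 4.

4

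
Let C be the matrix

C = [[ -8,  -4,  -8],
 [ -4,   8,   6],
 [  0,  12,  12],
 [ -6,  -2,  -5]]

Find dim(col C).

2

Row reduce to echelon form.
R2 ← R2 − (1/2)·R1: [0, 10, 10]
R4 ← R4 − (3/4)·R1: [0, 1, 1]
R3 ← R3 − (6/5)·R2: [0, 0, 0]
R4 ← R4 − (1/10)·R2: [0, 0, 0]
Echelon form has 2 nonzero rows, so rank(C) = 2.
The column space has dimension equal to the rank: 2.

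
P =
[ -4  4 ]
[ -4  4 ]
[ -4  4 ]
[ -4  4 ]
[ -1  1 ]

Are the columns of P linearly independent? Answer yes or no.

Row reduce P to echelon form.
R2 ← R2 − R1: [0, 0]
R3 ← R3 − R1: [0, 0]
R4 ← R4 − R1: [0, 0]
R5 ← R5 − (1/4)·R1: [0, 0]
1 pivot among 2 columns.
Only 1 < 2 pivot columns, so the columns are linearly dependent.

no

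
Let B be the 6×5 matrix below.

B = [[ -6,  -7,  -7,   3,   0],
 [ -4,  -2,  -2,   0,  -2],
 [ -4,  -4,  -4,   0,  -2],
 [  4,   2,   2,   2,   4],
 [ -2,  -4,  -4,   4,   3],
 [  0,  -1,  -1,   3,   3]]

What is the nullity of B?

Row reduce to echelon form.
R2 ← R2 − (2/3)·R1: [0, 8/3, 8/3, -2, -2]
R3 ← R3 − (2/3)·R1: [0, 2/3, 2/3, -2, -2]
R4 ← R4 + (2/3)·R1: [0, -8/3, -8/3, 4, 4]
R5 ← R5 − (1/3)·R1: [0, -5/3, -5/3, 3, 3]
R3 ← R3 − (1/4)·R2: [0, 0, 0, -3/2, -3/2]
R4 ← R4 + R2: [0, 0, 0, 2, 2]
R5 ← R5 + (5/8)·R2: [0, 0, 0, 7/4, 7/4]
R6 ← R6 + (3/8)·R2: [0, 0, 0, 9/4, 9/4]
R4 ← R4 + (4/3)·R3: [0, 0, 0, 0, 0]
R5 ← R5 + (7/6)·R3: [0, 0, 0, 0, 0]
R6 ← R6 + (3/2)·R3: [0, 0, 0, 0, 0]
3 nonzero rows, so rank(B) = 3.
B has 5 columns; by rank–nullity, nullity = 5 − 3 = 2.

2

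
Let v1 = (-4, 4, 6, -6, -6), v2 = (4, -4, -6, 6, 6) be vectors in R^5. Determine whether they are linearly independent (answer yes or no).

no

Form the matrix with these vectors as rows and row reduce.
R2 ← R2 + R1: [0, 0, 0, 0, 0]
1 nonzero row, so the 2 vectors span a space of dimension 1.
Since 1 < 2, the vectors are linearly dependent.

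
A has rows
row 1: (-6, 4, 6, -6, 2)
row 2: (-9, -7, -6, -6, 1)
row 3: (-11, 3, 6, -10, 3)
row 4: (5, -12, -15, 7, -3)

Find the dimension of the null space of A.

Row reduce to echelon form.
R2 ← R2 − (3/2)·R1: [0, -13, -15, 3, -2]
R3 ← R3 − (11/6)·R1: [0, -13/3, -5, 1, -2/3]
R4 ← R4 + (5/6)·R1: [0, -26/3, -10, 2, -4/3]
R3 ← R3 − (1/3)·R2: [0, 0, 0, 0, 0]
R4 ← R4 − (2/3)·R2: [0, 0, 0, 0, 0]
2 nonzero rows, so rank(A) = 2.
A has 5 columns; by rank–nullity, nullity = 5 − 2 = 3.

3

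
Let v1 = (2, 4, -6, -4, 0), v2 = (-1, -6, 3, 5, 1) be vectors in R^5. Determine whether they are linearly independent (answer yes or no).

yes

Form the matrix with these vectors as rows and row reduce.
R2 ← R2 + (1/2)·R1: [0, -4, 0, 3, 1]
2 nonzero rows, so the 2 vectors span a space of dimension 2.
Since 2 = 2, the vectors are linearly independent.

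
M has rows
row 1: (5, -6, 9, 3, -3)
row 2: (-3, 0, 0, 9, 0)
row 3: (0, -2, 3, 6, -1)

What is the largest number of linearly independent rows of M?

Row reduce to echelon form.
R2 ← R2 + (3/5)·R1: [0, -18/5, 27/5, 54/5, -9/5]
R3 ← R3 − (5/9)·R2: [0, 0, 0, 0, 0]
Echelon form has 2 nonzero rows, so rank(M) = 2.
The rank gives the maximum number of linearly independent rows: 2.

2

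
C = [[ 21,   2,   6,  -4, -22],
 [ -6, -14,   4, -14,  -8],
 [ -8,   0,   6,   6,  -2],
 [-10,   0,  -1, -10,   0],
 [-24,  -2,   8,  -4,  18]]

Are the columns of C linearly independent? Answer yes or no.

yes

Row reduce C to echelon form.
R2 ← R2 + (2/7)·R1: [0, -94/7, 40/7, -106/7, -100/7]
R3 ← R3 + (8/21)·R1: [0, 16/21, 58/7, 94/21, -218/21]
R4 ← R4 + (10/21)·R1: [0, 20/21, 13/7, -250/21, -220/21]
R5 ← R5 + (8/7)·R1: [0, 2/7, 104/7, -60/7, -50/7]
R3 ← R3 + (8/141)·R2: [0, 0, 1214/141, 170/47, -526/47]
R4 ← R4 + (10/141)·R2: [0, 0, 319/141, -610/47, -540/47]
R5 ← R5 + (1/47)·R2: [0, 0, 704/47, -418/47, -350/47]
R4 ← R4 − (319/1214)·R3: [0, 0, 0, -8455/607, -5189/607]
R5 ← R5 − (1056/607)·R3: [0, 0, 0, -9218/607, 7298/607]
R5 ← R5 − (9218/8455)·R4: [0, 0, 0, 0, 180456/8455]
5 pivots among 5 columns.
Every column is a pivot column, so the columns are linearly independent.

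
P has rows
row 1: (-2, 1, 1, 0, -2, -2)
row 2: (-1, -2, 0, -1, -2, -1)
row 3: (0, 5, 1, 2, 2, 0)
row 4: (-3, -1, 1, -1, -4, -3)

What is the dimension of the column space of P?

Row reduce to echelon form.
R2 ← R2 − (1/2)·R1: [0, -5/2, -1/2, -1, -1, 0]
R4 ← R4 − (3/2)·R1: [0, -5/2, -1/2, -1, -1, 0]
R3 ← R3 + (2)·R2: [0, 0, 0, 0, 0, 0]
R4 ← R4 − R2: [0, 0, 0, 0, 0, 0]
Echelon form has 2 nonzero rows, so rank(P) = 2.
The column space has dimension equal to the rank: 2.

2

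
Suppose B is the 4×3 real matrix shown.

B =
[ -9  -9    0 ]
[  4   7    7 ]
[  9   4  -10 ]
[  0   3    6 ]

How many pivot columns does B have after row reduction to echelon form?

3

Row reduce to echelon form.
R2 ← R2 + (4/9)·R1: [0, 3, 7]
R3 ← R3 + R1: [0, -5, -10]
R3 ← R3 + (5/3)·R2: [0, 0, 5/3]
R4 ← R4 − R2: [0, 0, -1]
R4 ← R4 + (3/5)·R3: [0, 0, 0]
Echelon form has 3 nonzero rows, so rank(B) = 3.
Each nonzero row contributes one pivot column: 3 pivot columns.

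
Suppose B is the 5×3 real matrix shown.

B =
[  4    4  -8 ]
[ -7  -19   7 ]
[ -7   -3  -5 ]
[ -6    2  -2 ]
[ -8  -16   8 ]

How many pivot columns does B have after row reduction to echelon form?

Row reduce to echelon form.
R2 ← R2 + (7/4)·R1: [0, -12, -7]
R3 ← R3 + (7/4)·R1: [0, 4, -19]
R4 ← R4 + (3/2)·R1: [0, 8, -14]
R5 ← R5 + (2)·R1: [0, -8, -8]
R3 ← R3 + (1/3)·R2: [0, 0, -64/3]
R4 ← R4 + (2/3)·R2: [0, 0, -56/3]
R5 ← R5 − (2/3)·R2: [0, 0, -10/3]
R4 ← R4 − (7/8)·R3: [0, 0, 0]
R5 ← R5 − (5/32)·R3: [0, 0, 0]
Echelon form has 3 nonzero rows, so rank(B) = 3.
Each nonzero row contributes one pivot column: 3 pivot columns.

3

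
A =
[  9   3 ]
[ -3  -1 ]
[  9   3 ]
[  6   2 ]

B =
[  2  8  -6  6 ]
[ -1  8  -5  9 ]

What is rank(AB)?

First compute AB:
[[ 15,  96, -69,  81],
 [ -5, -32,  23, -27],
 [ 15,  96, -69,  81],
 [ 10,  64, -46,  54]]
Now row reduce the product.
R2 ← R2 + (1/3)·R1: [0, 0, 0, 0]
R3 ← R3 − R1: [0, 0, 0, 0]
R4 ← R4 − (2/3)·R1: [0, 0, 0, 0]
1 nonzero row, so rank(AB) = 1.

1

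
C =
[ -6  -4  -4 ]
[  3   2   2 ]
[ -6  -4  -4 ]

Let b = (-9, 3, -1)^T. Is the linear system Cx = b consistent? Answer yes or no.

Row reduce the augmented matrix [C | b].
R2 ← R2 + (1/2)·R1: [0, 0, 0, -3/2]
R3 ← R3 − R1: [0, 0, 0, 8]
R3 ← R3 + (16/3)·R2: [0, 0, 0, 0]
The echelon form has 2 nonzero rows; the last pivot sits in the augmented column, so rank(C) = 1 but rank([C|b]) = 2.
Since the ranks differ, the system is inconsistent.

no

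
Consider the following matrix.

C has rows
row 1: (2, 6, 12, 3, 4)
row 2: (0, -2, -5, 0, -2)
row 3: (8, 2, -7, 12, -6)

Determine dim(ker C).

Row reduce to echelon form.
R3 ← R3 − (4)·R1: [0, -22, -55, 0, -22]
R3 ← R3 − (11)·R2: [0, 0, 0, 0, 0]
2 nonzero rows, so rank(C) = 2.
C has 5 columns; by rank–nullity, nullity = 5 − 2 = 3.

3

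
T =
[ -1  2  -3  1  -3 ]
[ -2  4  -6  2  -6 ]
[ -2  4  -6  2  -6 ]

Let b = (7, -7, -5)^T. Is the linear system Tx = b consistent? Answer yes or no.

Row reduce the augmented matrix [T | b].
R2 ← R2 − (2)·R1: [0, 0, 0, 0, 0, -21]
R3 ← R3 − (2)·R1: [0, 0, 0, 0, 0, -19]
R3 ← R3 − (19/21)·R2: [0, 0, 0, 0, 0, 0]
The echelon form has 2 nonzero rows; the last pivot sits in the augmented column, so rank(T) = 1 but rank([T|b]) = 2.
Since the ranks differ, the system is inconsistent.

no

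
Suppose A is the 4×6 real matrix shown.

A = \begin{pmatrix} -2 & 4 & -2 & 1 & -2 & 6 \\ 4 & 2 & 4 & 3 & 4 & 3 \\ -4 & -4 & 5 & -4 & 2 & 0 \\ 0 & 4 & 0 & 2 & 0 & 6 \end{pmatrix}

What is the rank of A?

Row reduce to echelon form.
R2 ← R2 + (2)·R1: [0, 10, 0, 5, 0, 15]
R3 ← R3 − (2)·R1: [0, -12, 9, -6, 6, -12]
R3 ← R3 + (6/5)·R2: [0, 0, 9, 0, 6, 6]
R4 ← R4 − (2/5)·R2: [0, 0, 0, 0, 0, 0]
Echelon form has 3 nonzero rows, so rank(A) = 3.

3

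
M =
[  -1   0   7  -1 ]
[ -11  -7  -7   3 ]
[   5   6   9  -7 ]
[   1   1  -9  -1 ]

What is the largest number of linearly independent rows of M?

3

Row reduce to echelon form.
R2 ← R2 − (11)·R1: [0, -7, -84, 14]
R3 ← R3 + (5)·R1: [0, 6, 44, -12]
R4 ← R4 + R1: [0, 1, -2, -2]
R3 ← R3 + (6/7)·R2: [0, 0, -28, 0]
R4 ← R4 + (1/7)·R2: [0, 0, -14, 0]
R4 ← R4 − (1/2)·R3: [0, 0, 0, 0]
Echelon form has 3 nonzero rows, so rank(M) = 3.
The rank gives the maximum number of linearly independent rows: 3.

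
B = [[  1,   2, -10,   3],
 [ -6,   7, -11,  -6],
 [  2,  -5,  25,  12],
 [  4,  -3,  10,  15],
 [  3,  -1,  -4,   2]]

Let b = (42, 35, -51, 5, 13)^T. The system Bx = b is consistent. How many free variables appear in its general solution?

0

Row reduce the augmented matrix [B | b].
R2 ← R2 + (6)·R1: [0, 19, -71, 12, 287]
R3 ← R3 − (2)·R1: [0, -9, 45, 6, -135]
R4 ← R4 − (4)·R1: [0, -11, 50, 3, -163]
R5 ← R5 − (3)·R1: [0, -7, 26, -7, -113]
R3 ← R3 + (9/19)·R2: [0, 0, 216/19, 222/19, 18/19]
R4 ← R4 + (11/19)·R2: [0, 0, 169/19, 189/19, 60/19]
R5 ← R5 + (7/19)·R2: [0, 0, -3/19, -49/19, -138/19]
R4 ← R4 − (169/216)·R3: [0, 0, 0, 29/36, 29/12]
R5 ← R5 + (1/72)·R3: [0, 0, 0, -29/12, -29/4]
R5 ← R5 + (3)·R4: [0, 0, 0, 0, 0]
The echelon form has 4 nonzero rows, and every pivot lies in the first 4 columns, so rank(B) = rank([B|b]) = 4.
The system is consistent.
Free variables = (unknowns) − (rank) = 4 − 4 = 0.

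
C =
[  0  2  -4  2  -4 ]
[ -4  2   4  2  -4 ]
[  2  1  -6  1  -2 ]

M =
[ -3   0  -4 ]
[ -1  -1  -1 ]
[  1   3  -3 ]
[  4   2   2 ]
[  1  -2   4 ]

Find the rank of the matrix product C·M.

2

First compute CM:
[[ -2,  -2,  -2],
 [ 18,  22, -10],
 [-11, -13,   3]]
Now row reduce the product.
R2 ← R2 + (9)·R1: [0, 4, -28]
R3 ← R3 − (11/2)·R1: [0, -2, 14]
R3 ← R3 + (1/2)·R2: [0, 0, 0]
2 nonzero rows, so rank(CM) = 2.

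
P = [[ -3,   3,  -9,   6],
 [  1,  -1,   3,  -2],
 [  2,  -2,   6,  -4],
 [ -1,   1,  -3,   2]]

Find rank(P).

1

Row reduce to echelon form.
R2 ← R2 + (1/3)·R1: [0, 0, 0, 0]
R3 ← R3 + (2/3)·R1: [0, 0, 0, 0]
R4 ← R4 − (1/3)·R1: [0, 0, 0, 0]
Echelon form has 1 nonzero row, so rank(P) = 1.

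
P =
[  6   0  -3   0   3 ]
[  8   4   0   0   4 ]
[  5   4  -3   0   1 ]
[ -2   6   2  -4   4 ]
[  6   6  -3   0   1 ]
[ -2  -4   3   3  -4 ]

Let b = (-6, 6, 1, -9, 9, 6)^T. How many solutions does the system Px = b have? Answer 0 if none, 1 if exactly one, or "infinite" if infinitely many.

Row reduce the augmented matrix [P | b].
R2 ← R2 − (4/3)·R1: [0, 4, 4, 0, 0, 14]
R3 ← R3 − (5/6)·R1: [0, 4, -1/2, 0, -3/2, 6]
R4 ← R4 + (1/3)·R1: [0, 6, 1, -4, 5, -11]
R5 ← R5 − R1: [0, 6, 0, 0, -2, 15]
R6 ← R6 + (1/3)·R1: [0, -4, 2, 3, -3, 4]
R3 ← R3 − R2: [0, 0, -9/2, 0, -3/2, -8]
R4 ← R4 − (3/2)·R2: [0, 0, -5, -4, 5, -32]
R5 ← R5 − (3/2)·R2: [0, 0, -6, 0, -2, -6]
R6 ← R6 + R2: [0, 0, 6, 3, -3, 18]
R4 ← R4 − (10/9)·R3: [0, 0, 0, -4, 20/3, -208/9]
R5 ← R5 − (4/3)·R3: [0, 0, 0, 0, 0, 14/3]
R6 ← R6 + (4/3)·R3: [0, 0, 0, 3, -5, 22/3]
R6 ← R6 + (3/4)·R4: [0, 0, 0, 0, 0, -10]
R6 ← R6 + (15/7)·R5: [0, 0, 0, 0, 0, 0]
The echelon form has 5 nonzero rows; the last pivot sits in the augmented column, so rank(P) = 4 but rank([P|b]) = 5.
Since the ranks differ, the system is inconsistent.
It has no solutions.

0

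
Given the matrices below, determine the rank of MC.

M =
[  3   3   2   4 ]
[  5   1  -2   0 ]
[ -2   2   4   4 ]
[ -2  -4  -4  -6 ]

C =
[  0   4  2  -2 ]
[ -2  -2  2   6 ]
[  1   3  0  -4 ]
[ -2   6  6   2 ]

1

First compute MC:
[[-12,  36,  36,  12],
 [ -4,  12,  12,   4],
 [ -8,  24,  24,   8],
 [ 16, -48, -48, -16]]
Now row reduce the product.
R2 ← R2 − (1/3)·R1: [0, 0, 0, 0]
R3 ← R3 − (2/3)·R1: [0, 0, 0, 0]
R4 ← R4 + (4/3)·R1: [0, 0, 0, 0]
1 nonzero row, so rank(MC) = 1.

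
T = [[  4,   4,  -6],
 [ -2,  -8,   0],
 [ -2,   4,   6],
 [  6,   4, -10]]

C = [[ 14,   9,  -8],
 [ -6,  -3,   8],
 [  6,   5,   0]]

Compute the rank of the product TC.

First compute TC:
[[ -4,  -6,   0],
 [ 20,   6, -48],
 [-16,   0,  48],
 [  0,  -8, -16]]
Now row reduce the product.
R2 ← R2 + (5)·R1: [0, -24, -48]
R3 ← R3 − (4)·R1: [0, 24, 48]
R3 ← R3 + R2: [0, 0, 0]
R4 ← R4 − (1/3)·R2: [0, 0, 0]
2 nonzero rows, so rank(TC) = 2.

2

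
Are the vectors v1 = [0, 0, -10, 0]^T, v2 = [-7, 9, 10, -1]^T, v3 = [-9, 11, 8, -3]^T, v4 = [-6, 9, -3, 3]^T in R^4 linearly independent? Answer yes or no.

Form the matrix with these vectors as rows and row reduce.
Swap R1 ↔ R2
R3 ← R3 − (9/7)·R1: [0, -4/7, -34/7, -12/7]
R4 ← R4 − (6/7)·R1: [0, 9/7, -81/7, 27/7]
Swap R2 ↔ R3
R4 ← R4 + (9/4)·R2: [0, 0, -45/2, 0]
R4 ← R4 − (9/4)·R3: [0, 0, 0, 0]
3 nonzero rows, so the 4 vectors span a space of dimension 3.
Since 3 < 4, the vectors are linearly dependent.

no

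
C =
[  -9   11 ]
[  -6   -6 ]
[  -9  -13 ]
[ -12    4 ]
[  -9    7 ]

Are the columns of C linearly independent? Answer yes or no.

yes

Row reduce C to echelon form.
R2 ← R2 − (2/3)·R1: [0, -40/3]
R3 ← R3 − R1: [0, -24]
R4 ← R4 − (4/3)·R1: [0, -32/3]
R5 ← R5 − R1: [0, -4]
R3 ← R3 − (9/5)·R2: [0, 0]
R4 ← R4 − (4/5)·R2: [0, 0]
R5 ← R5 − (3/10)·R2: [0, 0]
2 pivots among 2 columns.
Every column is a pivot column, so the columns are linearly independent.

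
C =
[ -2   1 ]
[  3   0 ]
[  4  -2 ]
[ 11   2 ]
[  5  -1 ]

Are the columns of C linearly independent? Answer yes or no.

yes

Row reduce C to echelon form.
R2 ← R2 + (3/2)·R1: [0, 3/2]
R3 ← R3 + (2)·R1: [0, 0]
R4 ← R4 + (11/2)·R1: [0, 15/2]
R5 ← R5 + (5/2)·R1: [0, 3/2]
R4 ← R4 − (5)·R2: [0, 0]
R5 ← R5 − R2: [0, 0]
2 pivots among 2 columns.
Every column is a pivot column, so the columns are linearly independent.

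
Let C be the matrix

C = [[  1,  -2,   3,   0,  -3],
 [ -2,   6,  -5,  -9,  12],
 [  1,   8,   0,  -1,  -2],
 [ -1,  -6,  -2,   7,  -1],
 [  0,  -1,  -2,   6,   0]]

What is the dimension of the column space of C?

4

Row reduce to echelon form.
R2 ← R2 + (2)·R1: [0, 2, 1, -9, 6]
R3 ← R3 − R1: [0, 10, -3, -1, 1]
R4 ← R4 + R1: [0, -8, 1, 7, -4]
R3 ← R3 − (5)·R2: [0, 0, -8, 44, -29]
R4 ← R4 + (4)·R2: [0, 0, 5, -29, 20]
R5 ← R5 + (1/2)·R2: [0, 0, -3/2, 3/2, 3]
R4 ← R4 + (5/8)·R3: [0, 0, 0, -3/2, 15/8]
R5 ← R5 − (3/16)·R3: [0, 0, 0, -27/4, 135/16]
R5 ← R5 − (9/2)·R4: [0, 0, 0, 0, 0]
Echelon form has 4 nonzero rows, so rank(C) = 4.
The column space has dimension equal to the rank: 4.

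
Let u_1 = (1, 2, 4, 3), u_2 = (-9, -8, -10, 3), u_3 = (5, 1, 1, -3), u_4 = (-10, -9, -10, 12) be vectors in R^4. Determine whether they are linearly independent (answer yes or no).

Form the matrix with these vectors as rows and row reduce.
R2 ← R2 + (9)·R1: [0, 10, 26, 30]
R3 ← R3 − (5)·R1: [0, -9, -19, -18]
R4 ← R4 + (10)·R1: [0, 11, 30, 42]
R3 ← R3 + (9/10)·R2: [0, 0, 22/5, 9]
R4 ← R4 − (11/10)·R2: [0, 0, 7/5, 9]
R4 ← R4 − (7/22)·R3: [0, 0, 0, 135/22]
4 nonzero rows, so the 4 vectors span a space of dimension 4.
Since 4 = 4, the vectors are linearly independent.

yes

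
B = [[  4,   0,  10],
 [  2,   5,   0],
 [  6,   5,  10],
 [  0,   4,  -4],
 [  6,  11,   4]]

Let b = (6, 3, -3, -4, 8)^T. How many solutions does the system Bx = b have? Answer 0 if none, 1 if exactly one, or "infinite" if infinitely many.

Row reduce the augmented matrix [B | b].
R2 ← R2 − (1/2)·R1: [0, 5, -5, 0]
R3 ← R3 − (3/2)·R1: [0, 5, -5, -12]
R5 ← R5 − (3/2)·R1: [0, 11, -11, -1]
R3 ← R3 − R2: [0, 0, 0, -12]
R4 ← R4 − (4/5)·R2: [0, 0, 0, -4]
R5 ← R5 − (11/5)·R2: [0, 0, 0, -1]
R4 ← R4 − (1/3)·R3: [0, 0, 0, 0]
R5 ← R5 − (1/12)·R3: [0, 0, 0, 0]
The echelon form has 3 nonzero rows; the last pivot sits in the augmented column, so rank(B) = 2 but rank([B|b]) = 3.
Since the ranks differ, the system is inconsistent.
It has no solutions.

0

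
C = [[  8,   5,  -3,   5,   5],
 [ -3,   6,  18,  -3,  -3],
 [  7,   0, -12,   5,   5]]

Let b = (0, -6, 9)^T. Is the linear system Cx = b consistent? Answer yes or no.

no

Row reduce the augmented matrix [C | b].
R2 ← R2 + (3/8)·R1: [0, 63/8, 135/8, -9/8, -9/8, -6]
R3 ← R3 − (7/8)·R1: [0, -35/8, -75/8, 5/8, 5/8, 9]
R3 ← R3 + (5/9)·R2: [0, 0, 0, 0, 0, 17/3]
The echelon form has 3 nonzero rows; the last pivot sits in the augmented column, so rank(C) = 2 but rank([C|b]) = 3.
Since the ranks differ, the system is inconsistent.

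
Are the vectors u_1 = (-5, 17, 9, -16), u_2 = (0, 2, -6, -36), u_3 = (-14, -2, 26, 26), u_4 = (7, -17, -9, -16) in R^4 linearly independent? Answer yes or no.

Form the matrix with these vectors as rows and row reduce.
R3 ← R3 − (14/5)·R1: [0, -248/5, 4/5, 354/5]
R4 ← R4 + (7/5)·R1: [0, 34/5, 18/5, -192/5]
R3 ← R3 + (124/5)·R2: [0, 0, -148, -822]
R4 ← R4 − (17/5)·R2: [0, 0, 24, 84]
R4 ← R4 + (6/37)·R3: [0, 0, 0, -1824/37]
4 nonzero rows, so the 4 vectors span a space of dimension 4.
Since 4 = 4, the vectors are linearly independent.

yes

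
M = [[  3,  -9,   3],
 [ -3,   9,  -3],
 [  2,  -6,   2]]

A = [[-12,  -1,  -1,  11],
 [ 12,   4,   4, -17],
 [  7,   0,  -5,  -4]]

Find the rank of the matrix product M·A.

First compute MA:
[[-123, -39, -54, 174],
 [123,  39,  54, -174],
 [-82, -26, -36, 116]]
Now row reduce the product.
R2 ← R2 + R1: [0, 0, 0, 0]
R3 ← R3 − (2/3)·R1: [0, 0, 0, 0]
1 nonzero row, so rank(MA) = 1.

1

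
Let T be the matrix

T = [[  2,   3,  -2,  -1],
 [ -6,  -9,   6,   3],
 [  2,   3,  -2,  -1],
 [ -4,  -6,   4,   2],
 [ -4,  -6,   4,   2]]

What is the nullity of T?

3

Row reduce to echelon form.
R2 ← R2 + (3)·R1: [0, 0, 0, 0]
R3 ← R3 − R1: [0, 0, 0, 0]
R4 ← R4 + (2)·R1: [0, 0, 0, 0]
R5 ← R5 + (2)·R1: [0, 0, 0, 0]
1 nonzero row, so rank(T) = 1.
T has 4 columns; by rank–nullity, nullity = 4 − 1 = 3.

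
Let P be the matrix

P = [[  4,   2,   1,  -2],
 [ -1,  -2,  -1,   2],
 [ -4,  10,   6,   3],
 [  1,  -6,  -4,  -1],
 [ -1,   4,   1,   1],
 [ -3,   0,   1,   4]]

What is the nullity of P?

Row reduce to echelon form.
R2 ← R2 + (1/4)·R1: [0, -3/2, -3/4, 3/2]
R3 ← R3 + R1: [0, 12, 7, 1]
R4 ← R4 − (1/4)·R1: [0, -13/2, -17/4, -1/2]
R5 ← R5 + (1/4)·R1: [0, 9/2, 5/4, 1/2]
R6 ← R6 + (3/4)·R1: [0, 3/2, 7/4, 5/2]
R3 ← R3 + (8)·R2: [0, 0, 1, 13]
R4 ← R4 − (13/3)·R2: [0, 0, -1, -7]
R5 ← R5 + (3)·R2: [0, 0, -1, 5]
R6 ← R6 + R2: [0, 0, 1, 4]
R4 ← R4 + R3: [0, 0, 0, 6]
R5 ← R5 + R3: [0, 0, 0, 18]
R6 ← R6 − R3: [0, 0, 0, -9]
R5 ← R5 − (3)·R4: [0, 0, 0, 0]
R6 ← R6 + (3/2)·R4: [0, 0, 0, 0]
4 nonzero rows, so rank(P) = 4.
P has 4 columns; by rank–nullity, nullity = 4 − 4 = 0.

0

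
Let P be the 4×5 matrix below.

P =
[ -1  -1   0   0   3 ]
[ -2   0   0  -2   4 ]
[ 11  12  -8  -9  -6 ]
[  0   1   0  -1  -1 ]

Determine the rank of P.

3

Row reduce to echelon form.
R2 ← R2 − (2)·R1: [0, 2, 0, -2, -2]
R3 ← R3 + (11)·R1: [0, 1, -8, -9, 27]
R3 ← R3 − (1/2)·R2: [0, 0, -8, -8, 28]
R4 ← R4 − (1/2)·R2: [0, 0, 0, 0, 0]
Echelon form has 3 nonzero rows, so rank(P) = 3.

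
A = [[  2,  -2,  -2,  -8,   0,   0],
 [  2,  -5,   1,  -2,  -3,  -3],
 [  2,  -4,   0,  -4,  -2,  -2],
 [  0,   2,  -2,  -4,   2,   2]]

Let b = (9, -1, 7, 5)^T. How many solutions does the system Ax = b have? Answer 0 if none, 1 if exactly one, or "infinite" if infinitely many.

Row reduce the augmented matrix [A | b].
R2 ← R2 − R1: [0, -3, 3, 6, -3, -3, -10]
R3 ← R3 − R1: [0, -2, 2, 4, -2, -2, -2]
R3 ← R3 − (2/3)·R2: [0, 0, 0, 0, 0, 0, 14/3]
R4 ← R4 + (2/3)·R2: [0, 0, 0, 0, 0, 0, -5/3]
R4 ← R4 + (5/14)·R3: [0, 0, 0, 0, 0, 0, 0]
The echelon form has 3 nonzero rows; the last pivot sits in the augmented column, so rank(A) = 2 but rank([A|b]) = 3.
Since the ranks differ, the system is inconsistent.
It has no solutions.

0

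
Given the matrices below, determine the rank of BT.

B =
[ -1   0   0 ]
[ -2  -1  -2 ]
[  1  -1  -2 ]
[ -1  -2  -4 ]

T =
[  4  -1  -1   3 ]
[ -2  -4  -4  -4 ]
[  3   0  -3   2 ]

First compute BT:
[[ -4,   1,   1,  -3],
 [-12,   6,  12,  -6],
 [  0,   3,   9,   3],
 [-12,   9,  21,  -3]]
Now row reduce the product.
R2 ← R2 − (3)·R1: [0, 3, 9, 3]
R4 ← R4 − (3)·R1: [0, 6, 18, 6]
R3 ← R3 − R2: [0, 0, 0, 0]
R4 ← R4 − (2)·R2: [0, 0, 0, 0]
2 nonzero rows, so rank(BT) = 2.

2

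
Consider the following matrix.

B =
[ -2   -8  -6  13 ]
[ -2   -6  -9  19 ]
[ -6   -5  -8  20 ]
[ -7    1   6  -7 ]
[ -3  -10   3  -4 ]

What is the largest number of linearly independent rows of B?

4

Row reduce to echelon form.
R2 ← R2 − R1: [0, 2, -3, 6]
R3 ← R3 − (3)·R1: [0, 19, 10, -19]
R4 ← R4 − (7/2)·R1: [0, 29, 27, -105/2]
R5 ← R5 − (3/2)·R1: [0, 2, 12, -47/2]
R3 ← R3 − (19/2)·R2: [0, 0, 77/2, -76]
R4 ← R4 − (29/2)·R2: [0, 0, 141/2, -279/2]
R5 ← R5 − R2: [0, 0, 15, -59/2]
R4 ← R4 − (141/77)·R3: [0, 0, 0, -51/154]
R5 ← R5 − (30/77)·R3: [0, 0, 0, 17/154]
R5 ← R5 + (1/3)·R4: [0, 0, 0, 0]
Echelon form has 4 nonzero rows, so rank(B) = 4.
The rank gives the maximum number of linearly independent rows: 4.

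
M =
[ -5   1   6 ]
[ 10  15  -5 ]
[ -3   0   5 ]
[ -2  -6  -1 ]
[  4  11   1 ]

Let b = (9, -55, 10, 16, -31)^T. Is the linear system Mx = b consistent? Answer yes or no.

Row reduce the augmented matrix [M | b].
R2 ← R2 + (2)·R1: [0, 17, 7, -37]
R3 ← R3 − (3/5)·R1: [0, -3/5, 7/5, 23/5]
R4 ← R4 − (2/5)·R1: [0, -32/5, -17/5, 62/5]
R5 ← R5 + (4/5)·R1: [0, 59/5, 29/5, -119/5]
R3 ← R3 + (3/85)·R2: [0, 0, 28/17, 56/17]
R4 ← R4 + (32/85)·R2: [0, 0, -13/17, -26/17]
R5 ← R5 − (59/85)·R2: [0, 0, 16/17, 32/17]
R4 ← R4 + (13/28)·R3: [0, 0, 0, 0]
R5 ← R5 − (4/7)·R3: [0, 0, 0, 0]
The echelon form has 3 nonzero rows, and every pivot lies in the first 3 columns, so rank(M) = rank([M|b]) = 3.
The system is consistent.

yes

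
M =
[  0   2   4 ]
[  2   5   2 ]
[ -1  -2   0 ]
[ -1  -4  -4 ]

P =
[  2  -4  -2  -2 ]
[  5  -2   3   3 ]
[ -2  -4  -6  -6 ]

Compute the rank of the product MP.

2

First compute MP:
[[  2, -20, -18, -18],
 [ 25, -26,  -1,  -1],
 [-12,   8,  -4,  -4],
 [-14,  28,  14,  14]]
Now row reduce the product.
R2 ← R2 − (25/2)·R1: [0, 224, 224, 224]
R3 ← R3 + (6)·R1: [0, -112, -112, -112]
R4 ← R4 + (7)·R1: [0, -112, -112, -112]
R3 ← R3 + (1/2)·R2: [0, 0, 0, 0]
R4 ← R4 + (1/2)·R2: [0, 0, 0, 0]
2 nonzero rows, so rank(MP) = 2.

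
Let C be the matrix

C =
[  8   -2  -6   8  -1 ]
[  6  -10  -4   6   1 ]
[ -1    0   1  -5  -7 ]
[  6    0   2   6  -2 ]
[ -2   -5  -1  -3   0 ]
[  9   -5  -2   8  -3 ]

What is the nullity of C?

Row reduce to echelon form.
R2 ← R2 − (3/4)·R1: [0, -17/2, 1/2, 0, 7/4]
R3 ← R3 + (1/8)·R1: [0, -1/4, 1/4, -4, -57/8]
R4 ← R4 − (3/4)·R1: [0, 3/2, 13/2, 0, -5/4]
R5 ← R5 + (1/4)·R1: [0, -11/2, -5/2, -1, -1/4]
R6 ← R6 − (9/8)·R1: [0, -11/4, 19/4, -1, -15/8]
R3 ← R3 − (1/34)·R2: [0, 0, 4/17, -4, -122/17]
R4 ← R4 + (3/17)·R2: [0, 0, 112/17, 0, -16/17]
R5 ← R5 − (11/17)·R2: [0, 0, -48/17, -1, -47/34]
R6 ← R6 − (11/34)·R2: [0, 0, 78/17, -1, -83/34]
R4 ← R4 − (28)·R3: [0, 0, 0, 112, 200]
R5 ← R5 + (12)·R3: [0, 0, 0, -49, -175/2]
R6 ← R6 − (39/2)·R3: [0, 0, 0, 77, 275/2]
R5 ← R5 + (7/16)·R4: [0, 0, 0, 0, 0]
R6 ← R6 − (11/16)·R4: [0, 0, 0, 0, 0]
4 nonzero rows, so rank(C) = 4.
C has 5 columns; by rank–nullity, nullity = 5 − 4 = 1.

1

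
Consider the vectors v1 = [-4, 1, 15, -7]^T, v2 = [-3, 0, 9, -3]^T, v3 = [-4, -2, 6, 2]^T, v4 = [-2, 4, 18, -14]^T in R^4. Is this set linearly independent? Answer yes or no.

Form the matrix with these vectors as rows and row reduce.
R2 ← R2 − (3/4)·R1: [0, -3/4, -9/4, 9/4]
R3 ← R3 − R1: [0, -3, -9, 9]
R4 ← R4 − (1/2)·R1: [0, 7/2, 21/2, -21/2]
R3 ← R3 − (4)·R2: [0, 0, 0, 0]
R4 ← R4 + (14/3)·R2: [0, 0, 0, 0]
2 nonzero rows, so the 4 vectors span a space of dimension 2.
Since 2 < 4, the vectors are linearly dependent.

no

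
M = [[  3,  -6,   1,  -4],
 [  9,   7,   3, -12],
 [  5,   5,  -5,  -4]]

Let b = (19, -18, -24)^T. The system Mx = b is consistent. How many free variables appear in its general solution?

Row reduce the augmented matrix [M | b].
R2 ← R2 − (3)·R1: [0, 25, 0, 0, -75]
R3 ← R3 − (5/3)·R1: [0, 15, -20/3, 8/3, -167/3]
R3 ← R3 − (3/5)·R2: [0, 0, -20/3, 8/3, -32/3]
The echelon form has 3 nonzero rows, and every pivot lies in the first 4 columns, so rank(M) = rank([M|b]) = 3.
The system is consistent.
Free variables = (unknowns) − (rank) = 4 − 3 = 1.

1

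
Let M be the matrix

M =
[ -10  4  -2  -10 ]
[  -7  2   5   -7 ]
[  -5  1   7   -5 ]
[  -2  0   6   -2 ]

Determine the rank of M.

Row reduce to echelon form.
R2 ← R2 − (7/10)·R1: [0, -4/5, 32/5, 0]
R3 ← R3 − (1/2)·R1: [0, -1, 8, 0]
R4 ← R4 − (1/5)·R1: [0, -4/5, 32/5, 0]
R3 ← R3 − (5/4)·R2: [0, 0, 0, 0]
R4 ← R4 − R2: [0, 0, 0, 0]
Echelon form has 2 nonzero rows, so rank(M) = 2.

2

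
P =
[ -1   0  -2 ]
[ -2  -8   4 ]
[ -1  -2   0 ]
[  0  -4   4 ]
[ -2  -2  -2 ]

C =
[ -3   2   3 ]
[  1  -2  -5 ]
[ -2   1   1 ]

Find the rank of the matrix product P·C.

2

First compute PC:
[[  7,  -4,  -5],
 [-10,  16,  38],
 [  1,   2,   7],
 [-12,  12,  24],
 [  8,  -2,   2]]
Now row reduce the product.
R2 ← R2 + (10/7)·R1: [0, 72/7, 216/7]
R3 ← R3 − (1/7)·R1: [0, 18/7, 54/7]
R4 ← R4 + (12/7)·R1: [0, 36/7, 108/7]
R5 ← R5 − (8/7)·R1: [0, 18/7, 54/7]
R3 ← R3 − (1/4)·R2: [0, 0, 0]
R4 ← R4 − (1/2)·R2: [0, 0, 0]
R5 ← R5 − (1/4)·R2: [0, 0, 0]
2 nonzero rows, so rank(PC) = 2.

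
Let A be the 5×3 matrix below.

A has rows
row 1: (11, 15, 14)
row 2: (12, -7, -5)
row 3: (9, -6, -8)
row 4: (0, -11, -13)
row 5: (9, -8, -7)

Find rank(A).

3

Row reduce to echelon form.
R2 ← R2 − (12/11)·R1: [0, -257/11, -223/11]
R3 ← R3 − (9/11)·R1: [0, -201/11, -214/11]
R5 ← R5 − (9/11)·R1: [0, -223/11, -203/11]
R3 ← R3 − (201/257)·R2: [0, 0, -925/257]
R4 ← R4 − (121/257)·R2: [0, 0, -888/257]
R5 ← R5 − (223/257)·R2: [0, 0, -222/257]
R4 ← R4 − (24/25)·R3: [0, 0, 0]
R5 ← R5 − (6/25)·R3: [0, 0, 0]
Echelon form has 3 nonzero rows, so rank(A) = 3.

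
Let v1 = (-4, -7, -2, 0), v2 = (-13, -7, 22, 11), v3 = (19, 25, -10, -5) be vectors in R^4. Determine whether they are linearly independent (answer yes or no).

Form the matrix with these vectors as rows and row reduce.
R2 ← R2 − (13/4)·R1: [0, 63/4, 57/2, 11]
R3 ← R3 + (19/4)·R1: [0, -33/4, -39/2, -5]
R3 ← R3 + (11/21)·R2: [0, 0, -32/7, 16/21]
3 nonzero rows, so the 3 vectors span a space of dimension 3.
Since 3 = 3, the vectors are linearly independent.

yes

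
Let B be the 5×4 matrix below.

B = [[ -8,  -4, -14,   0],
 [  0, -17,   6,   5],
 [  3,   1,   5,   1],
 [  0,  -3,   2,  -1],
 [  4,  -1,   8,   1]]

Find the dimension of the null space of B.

1

Row reduce to echelon form.
R3 ← R3 + (3/8)·R1: [0, -1/2, -1/4, 1]
R5 ← R5 + (1/2)·R1: [0, -3, 1, 1]
R3 ← R3 − (1/34)·R2: [0, 0, -29/68, 29/34]
R4 ← R4 − (3/17)·R2: [0, 0, 16/17, -32/17]
R5 ← R5 − (3/17)·R2: [0, 0, -1/17, 2/17]
R4 ← R4 + (64/29)·R3: [0, 0, 0, 0]
R5 ← R5 − (4/29)·R3: [0, 0, 0, 0]
3 nonzero rows, so rank(B) = 3.
B has 4 columns; by rank–nullity, nullity = 4 − 3 = 1.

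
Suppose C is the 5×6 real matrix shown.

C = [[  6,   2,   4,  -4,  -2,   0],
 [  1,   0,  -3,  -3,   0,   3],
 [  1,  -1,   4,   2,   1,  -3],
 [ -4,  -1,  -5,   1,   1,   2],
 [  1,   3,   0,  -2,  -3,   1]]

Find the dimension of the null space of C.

3

Row reduce to echelon form.
R2 ← R2 − (1/6)·R1: [0, -1/3, -11/3, -7/3, 1/3, 3]
R3 ← R3 − (1/6)·R1: [0, -4/3, 10/3, 8/3, 4/3, -3]
R4 ← R4 + (2/3)·R1: [0, 1/3, -7/3, -5/3, -1/3, 2]
R5 ← R5 − (1/6)·R1: [0, 8/3, -2/3, -4/3, -8/3, 1]
R3 ← R3 − (4)·R2: [0, 0, 18, 12, 0, -15]
R4 ← R4 + R2: [0, 0, -6, -4, 0, 5]
R5 ← R5 + (8)·R2: [0, 0, -30, -20, 0, 25]
R4 ← R4 + (1/3)·R3: [0, 0, 0, 0, 0, 0]
R5 ← R5 + (5/3)·R3: [0, 0, 0, 0, 0, 0]
3 nonzero rows, so rank(C) = 3.
C has 6 columns; by rank–nullity, nullity = 6 − 3 = 3.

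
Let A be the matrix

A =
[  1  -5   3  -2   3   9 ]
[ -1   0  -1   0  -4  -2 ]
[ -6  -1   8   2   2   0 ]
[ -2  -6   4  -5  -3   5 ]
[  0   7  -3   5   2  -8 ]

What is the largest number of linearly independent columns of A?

Row reduce to echelon form.
R2 ← R2 + R1: [0, -5, 2, -2, -1, 7]
R3 ← R3 + (6)·R1: [0, -31, 26, -10, 20, 54]
R4 ← R4 + (2)·R1: [0, -16, 10, -9, 3, 23]
R3 ← R3 − (31/5)·R2: [0, 0, 68/5, 12/5, 131/5, 53/5]
R4 ← R4 − (16/5)·R2: [0, 0, 18/5, -13/5, 31/5, 3/5]
R5 ← R5 + (7/5)·R2: [0, 0, -1/5, 11/5, 3/5, 9/5]
R4 ← R4 − (9/34)·R3: [0, 0, 0, -55/17, -25/34, -75/34]
R5 ← R5 + (1/68)·R3: [0, 0, 0, 38/17, 67/68, 133/68]
R5 ← R5 + (38/55)·R4: [0, 0, 0, 0, 21/44, 19/44]
Echelon form has 5 nonzero rows, so rank(A) = 5.
The rank gives the maximum number of linearly independent columns: 5.

5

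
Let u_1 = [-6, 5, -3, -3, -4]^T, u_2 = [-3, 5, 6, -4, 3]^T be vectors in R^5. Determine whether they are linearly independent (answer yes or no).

Form the matrix with these vectors as rows and row reduce.
R2 ← R2 − (1/2)·R1: [0, 5/2, 15/2, -5/2, 5]
2 nonzero rows, so the 2 vectors span a space of dimension 2.
Since 2 = 2, the vectors are linearly independent.

yes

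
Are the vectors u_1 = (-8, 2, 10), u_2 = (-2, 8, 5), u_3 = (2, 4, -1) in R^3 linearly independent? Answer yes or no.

Form the matrix with these vectors as rows and row reduce.
R2 ← R2 − (1/4)·R1: [0, 15/2, 5/2]
R3 ← R3 + (1/4)·R1: [0, 9/2, 3/2]
R3 ← R3 − (3/5)·R2: [0, 0, 0]
2 nonzero rows, so the 3 vectors span a space of dimension 2.
Since 2 < 3, the vectors are linearly dependent.

no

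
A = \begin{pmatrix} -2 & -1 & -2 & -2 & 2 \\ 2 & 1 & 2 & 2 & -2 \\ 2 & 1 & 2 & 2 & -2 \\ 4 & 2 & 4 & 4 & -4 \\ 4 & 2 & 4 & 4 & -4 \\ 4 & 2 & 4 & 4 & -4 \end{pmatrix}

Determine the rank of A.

Row reduce to echelon form.
R2 ← R2 + R1: [0, 0, 0, 0, 0]
R3 ← R3 + R1: [0, 0, 0, 0, 0]
R4 ← R4 + (2)·R1: [0, 0, 0, 0, 0]
R5 ← R5 + (2)·R1: [0, 0, 0, 0, 0]
R6 ← R6 + (2)·R1: [0, 0, 0, 0, 0]
Echelon form has 1 nonzero row, so rank(A) = 1.

1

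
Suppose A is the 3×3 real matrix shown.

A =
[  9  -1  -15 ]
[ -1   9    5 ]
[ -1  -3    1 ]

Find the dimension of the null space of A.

Row reduce to echelon form.
R2 ← R2 + (1/9)·R1: [0, 80/9, 10/3]
R3 ← R3 + (1/9)·R1: [0, -28/9, -2/3]
R3 ← R3 + (7/20)·R2: [0, 0, 1/2]
3 nonzero rows, so rank(A) = 3.
A has 3 columns; by rank–nullity, nullity = 3 − 3 = 0.

0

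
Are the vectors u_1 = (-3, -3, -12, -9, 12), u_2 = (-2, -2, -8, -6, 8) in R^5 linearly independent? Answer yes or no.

Form the matrix with these vectors as rows and row reduce.
R2 ← R2 − (2/3)·R1: [0, 0, 0, 0, 0]
1 nonzero row, so the 2 vectors span a space of dimension 1.
Since 1 < 2, the vectors are linearly dependent.

no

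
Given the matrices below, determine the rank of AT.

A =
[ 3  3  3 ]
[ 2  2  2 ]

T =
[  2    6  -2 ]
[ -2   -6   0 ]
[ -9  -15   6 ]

1

First compute AT:
[[-27, -45,  12],
 [-18, -30,   8]]
Now row reduce the product.
R2 ← R2 − (2/3)·R1: [0, 0, 0]
1 nonzero row, so rank(AT) = 1.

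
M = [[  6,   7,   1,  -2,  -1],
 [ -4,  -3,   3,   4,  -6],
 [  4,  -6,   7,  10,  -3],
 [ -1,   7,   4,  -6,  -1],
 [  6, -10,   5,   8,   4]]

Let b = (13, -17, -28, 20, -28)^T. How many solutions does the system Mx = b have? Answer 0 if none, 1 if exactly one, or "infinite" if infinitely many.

1

Row reduce the augmented matrix [M | b].
R2 ← R2 + (2/3)·R1: [0, 5/3, 11/3, 8/3, -20/3, -25/3]
R3 ← R3 − (2/3)·R1: [0, -32/3, 19/3, 34/3, -7/3, -110/3]
R4 ← R4 + (1/6)·R1: [0, 49/6, 25/6, -19/3, -7/6, 133/6]
R5 ← R5 − R1: [0, -17, 4, 10, 5, -41]
R3 ← R3 + (32/5)·R2: [0, 0, 149/5, 142/5, -45, -90]
R4 ← R4 − (49/10)·R2: [0, 0, -69/5, -97/5, 63/2, 63]
R5 ← R5 + (51/5)·R2: [0, 0, 207/5, 186/5, -63, -126]
R4 ← R4 + (69/149)·R3: [0, 0, 0, -931/149, 3177/298, 3177/149]
R5 ← R5 − (207/149)·R3: [0, 0, 0, -336/149, -72/149, -144/149]
R5 ← R5 − (48/133)·R4: [0, 0, 0, 0, -576/133, -1152/133]
The echelon form has 5 nonzero rows, and every pivot lies in the first 5 columns, so rank(M) = rank([M|b]) = 5.
The system is consistent.
rank = 5 = number of unknowns, so the solution is unique.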